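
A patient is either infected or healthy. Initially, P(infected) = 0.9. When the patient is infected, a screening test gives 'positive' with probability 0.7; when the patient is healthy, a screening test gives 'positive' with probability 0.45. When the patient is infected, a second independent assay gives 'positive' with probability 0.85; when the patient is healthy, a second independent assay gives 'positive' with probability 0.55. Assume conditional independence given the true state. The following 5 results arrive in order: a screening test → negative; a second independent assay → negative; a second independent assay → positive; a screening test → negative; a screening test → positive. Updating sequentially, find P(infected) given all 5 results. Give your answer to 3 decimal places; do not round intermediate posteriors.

0.682

Apply Bayes' rule sequentially, carrying P(infected) forward.
After a screening test='negative': P(infected) = 0.3·0.9000 / (0.3·0.9000 + 0.55·0.1000) ≈ 0.8308
After a second independent assay='negative': P(infected) = 0.15·0.8308 / (0.15·0.8308 + 0.45·0.1692) ≈ 0.6207
After a second independent assay='positive': P(infected) = 0.85·0.6207 / (0.85·0.6207 + 0.55·0.3793) ≈ 0.7166
After a screening test='negative': P(infected) = 0.3·0.7166 / (0.3·0.7166 + 0.55·0.2834) ≈ 0.5797
After a screening test='positive': P(infected) = 0.7·0.5797 / (0.7·0.5797 + 0.45·0.4203) ≈ 0.6821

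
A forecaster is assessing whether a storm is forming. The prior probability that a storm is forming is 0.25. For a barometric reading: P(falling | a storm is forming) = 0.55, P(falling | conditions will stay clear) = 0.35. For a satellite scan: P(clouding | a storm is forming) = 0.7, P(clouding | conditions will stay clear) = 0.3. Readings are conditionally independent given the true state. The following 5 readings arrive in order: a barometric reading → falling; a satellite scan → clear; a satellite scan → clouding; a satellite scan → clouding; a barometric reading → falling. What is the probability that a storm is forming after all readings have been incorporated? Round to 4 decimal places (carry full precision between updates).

After a barometric reading='falling': P(storm) = 0.55·0.2500 / (0.55·0.2500 + 0.35·0.7500) ≈ 0.3438
After a satellite scan='clear': P(storm) = 0.3·0.3438 / (0.3·0.3438 + 0.7·0.6562) ≈ 0.1833
After a satellite scan='clouding': P(storm) = 0.7·0.1833 / (0.7·0.1833 + 0.3·0.8167) ≈ 0.3438
After a satellite scan='clouding': P(storm) = 0.7·0.3438 / (0.7·0.3438 + 0.3·0.6562) ≈ 0.5500
After a barometric reading='falling': P(storm) = 0.55·0.5500 / (0.55·0.5500 + 0.35·0.4500) ≈ 0.6576

0.6576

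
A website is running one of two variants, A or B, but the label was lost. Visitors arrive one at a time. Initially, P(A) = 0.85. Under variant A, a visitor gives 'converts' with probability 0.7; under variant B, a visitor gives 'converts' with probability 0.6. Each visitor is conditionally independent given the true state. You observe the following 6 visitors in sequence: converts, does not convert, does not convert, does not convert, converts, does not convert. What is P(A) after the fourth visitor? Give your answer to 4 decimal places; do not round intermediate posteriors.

Each posterior becomes the prior for the next update.
After 'converts': P(A) = 0.7·0.8500 / (0.7·0.8500 + 0.6·0.1500) ≈ 0.8686
After 'does not convert': P(A) = 0.3·0.8686 / (0.3·0.8686 + 0.4·0.1314) ≈ 0.8322
After 'does not convert': P(A) = 0.3·0.8322 / (0.3·0.8322 + 0.4·0.1678) ≈ 0.7881
After 'does not convert': P(A) = 0.3·0.7881 / (0.3·0.7881 + 0.4·0.2119) ≈ 0.7361

0.7361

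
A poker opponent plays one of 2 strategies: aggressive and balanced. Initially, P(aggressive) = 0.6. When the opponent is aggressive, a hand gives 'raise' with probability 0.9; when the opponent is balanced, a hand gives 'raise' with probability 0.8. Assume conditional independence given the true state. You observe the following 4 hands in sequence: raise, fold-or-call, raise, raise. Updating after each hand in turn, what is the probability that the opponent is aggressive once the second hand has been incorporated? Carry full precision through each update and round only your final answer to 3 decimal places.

0.458

After 'raise': P(aggressive) = 0.9·0.6000 / (0.9·0.6000 + 0.8·0.4000) ≈ 0.6279
After 'fold-or-call': P(aggressive) = 0.1·0.6279 / (0.1·0.6279 + 0.2·0.3721) ≈ 0.4576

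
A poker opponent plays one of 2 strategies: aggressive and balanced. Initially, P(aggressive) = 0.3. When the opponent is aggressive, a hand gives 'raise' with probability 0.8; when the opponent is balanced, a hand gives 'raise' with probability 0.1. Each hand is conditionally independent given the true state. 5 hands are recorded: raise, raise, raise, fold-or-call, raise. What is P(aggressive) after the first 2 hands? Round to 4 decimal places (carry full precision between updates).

After 'raise': P(aggressive) = 0.8·0.3000 / (0.8·0.3000 + 0.1·0.7000) ≈ 0.7742
After 'raise': P(aggressive) = 0.8·0.7742 / (0.8·0.7742 + 0.1·0.2258) ≈ 0.9648

0.9648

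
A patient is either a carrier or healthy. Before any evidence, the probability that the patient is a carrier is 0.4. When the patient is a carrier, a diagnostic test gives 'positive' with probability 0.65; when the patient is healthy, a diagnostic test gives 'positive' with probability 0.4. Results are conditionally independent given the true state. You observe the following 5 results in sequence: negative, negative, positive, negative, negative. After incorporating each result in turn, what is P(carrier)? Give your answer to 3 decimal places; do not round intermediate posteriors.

0.111

Each posterior becomes the prior for the next update.
After 'negative': P(carrier) = 0.35·0.4000 / (0.35·0.4000 + 0.6·0.6000) ≈ 0.2800
After 'negative': P(carrier) = 0.35·0.2800 / (0.35·0.2800 + 0.6·0.7200) ≈ 0.1849
After 'positive': P(carrier) = 0.65·0.1849 / (0.65·0.1849 + 0.4·0.8151) ≈ 0.2693
After 'negative': P(carrier) = 0.35·0.2693 / (0.35·0.2693 + 0.6·0.7307) ≈ 0.1770
After 'negative': P(carrier) = 0.35·0.1770 / (0.35·0.1770 + 0.6·0.8230) ≈ 0.1115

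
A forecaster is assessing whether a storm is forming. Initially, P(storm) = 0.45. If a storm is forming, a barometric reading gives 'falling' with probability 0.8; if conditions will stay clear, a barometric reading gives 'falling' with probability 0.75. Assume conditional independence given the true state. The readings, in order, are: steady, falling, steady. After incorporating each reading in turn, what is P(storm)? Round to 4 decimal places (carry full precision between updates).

0.3584

After 'steady': P(storm) = 0.2·0.4500 / (0.2·0.4500 + 0.25·0.5500) ≈ 0.3956
After 'falling': P(storm) = 0.8·0.3956 / (0.8·0.3956 + 0.75·0.6044) ≈ 0.4111
After 'steady': P(storm) = 0.2·0.4111 / (0.2·0.4111 + 0.25·0.5889) ≈ 0.3584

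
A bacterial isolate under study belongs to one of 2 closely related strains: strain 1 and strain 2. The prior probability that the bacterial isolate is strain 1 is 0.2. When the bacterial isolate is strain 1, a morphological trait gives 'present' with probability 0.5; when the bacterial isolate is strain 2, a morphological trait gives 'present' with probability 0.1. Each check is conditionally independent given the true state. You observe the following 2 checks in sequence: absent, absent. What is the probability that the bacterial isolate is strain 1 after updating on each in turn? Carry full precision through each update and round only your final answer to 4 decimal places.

After 'absent': P(strain 1) = 0.5·0.2000 / (0.5·0.2000 + 0.9·0.8000) ≈ 0.1220
After 'absent': P(strain 1) = 0.5·0.1220 / (0.5·0.1220 + 0.9·0.8780) ≈ 0.0716

0.0716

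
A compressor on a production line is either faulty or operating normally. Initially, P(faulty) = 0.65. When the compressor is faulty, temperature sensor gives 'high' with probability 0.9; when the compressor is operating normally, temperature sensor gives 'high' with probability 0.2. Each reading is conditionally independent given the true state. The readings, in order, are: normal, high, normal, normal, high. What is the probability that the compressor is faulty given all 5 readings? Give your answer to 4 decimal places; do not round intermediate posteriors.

0.0684

Apply Bayes' rule sequentially, carrying P(faulty) forward.
After 'normal': P(faulty) = 0.1·0.6500 / (0.1·0.6500 + 0.8·0.3500) ≈ 0.1884
After 'high': P(faulty) = 0.9·0.1884 / (0.9·0.1884 + 0.2·0.8116) ≈ 0.5109
After 'normal': P(faulty) = 0.1·0.5109 / (0.1·0.5109 + 0.8·0.4891) ≈ 0.1155
After 'normal': P(faulty) = 0.1·0.1155 / (0.1·0.1155 + 0.8·0.8845) ≈ 0.0161
After 'high': P(faulty) = 0.9·0.0161 / (0.9·0.0161 + 0.2·0.9839) ≈ 0.0684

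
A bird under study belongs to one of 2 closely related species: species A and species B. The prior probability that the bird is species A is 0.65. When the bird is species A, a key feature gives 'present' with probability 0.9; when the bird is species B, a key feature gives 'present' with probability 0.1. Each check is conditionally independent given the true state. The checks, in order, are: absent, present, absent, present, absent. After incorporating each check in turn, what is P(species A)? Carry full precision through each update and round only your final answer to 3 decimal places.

After 'absent': P(species A) = 0.1·0.6500 / (0.1·0.6500 + 0.9·0.3500) ≈ 0.1711
After 'present': P(species A) = 0.9·0.1711 / (0.9·0.1711 + 0.1·0.8289) ≈ 0.6500
After 'absent': P(species A) = 0.1·0.6500 / (0.1·0.6500 + 0.9·0.3500) ≈ 0.1711
After 'present': P(species A) = 0.9·0.1711 / (0.9·0.1711 + 0.1·0.8289) ≈ 0.6500
After 'absent': P(species A) = 0.1·0.6500 / (0.1·0.6500 + 0.9·0.3500) ≈ 0.1711

0.171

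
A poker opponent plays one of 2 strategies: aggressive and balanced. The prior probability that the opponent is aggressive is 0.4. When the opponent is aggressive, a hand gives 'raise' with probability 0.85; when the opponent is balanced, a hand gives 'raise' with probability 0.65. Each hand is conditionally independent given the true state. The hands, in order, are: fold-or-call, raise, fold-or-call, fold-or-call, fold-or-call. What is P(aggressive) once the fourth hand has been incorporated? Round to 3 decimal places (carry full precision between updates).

Each posterior becomes the prior for the next update.
After 'fold-or-call': P(aggressive) = 0.15·0.4000 / (0.15·0.4000 + 0.35·0.6000) ≈ 0.2222
After 'raise': P(aggressive) = 0.85·0.2222 / (0.85·0.2222 + 0.65·0.7778) ≈ 0.2720
After 'fold-or-call': P(aggressive) = 0.15·0.2720 / (0.15·0.2720 + 0.35·0.7280) ≈ 0.1380
After 'fold-or-call': P(aggressive) = 0.15·0.1380 / (0.15·0.1380 + 0.35·0.8620) ≈ 0.0642

0.064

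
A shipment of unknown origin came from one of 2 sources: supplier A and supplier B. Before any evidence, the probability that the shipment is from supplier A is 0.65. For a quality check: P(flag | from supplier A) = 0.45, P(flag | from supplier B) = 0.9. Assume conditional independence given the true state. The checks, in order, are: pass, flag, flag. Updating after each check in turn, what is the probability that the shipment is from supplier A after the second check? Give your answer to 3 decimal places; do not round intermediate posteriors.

After 'pass': P(supplier A) = 0.55·0.6500 / (0.55·0.6500 + 0.1·0.3500) ≈ 0.9108
After 'flag': P(supplier A) = 0.45·0.9108 / (0.45·0.9108 + 0.9·0.0892) ≈ 0.8363

0.836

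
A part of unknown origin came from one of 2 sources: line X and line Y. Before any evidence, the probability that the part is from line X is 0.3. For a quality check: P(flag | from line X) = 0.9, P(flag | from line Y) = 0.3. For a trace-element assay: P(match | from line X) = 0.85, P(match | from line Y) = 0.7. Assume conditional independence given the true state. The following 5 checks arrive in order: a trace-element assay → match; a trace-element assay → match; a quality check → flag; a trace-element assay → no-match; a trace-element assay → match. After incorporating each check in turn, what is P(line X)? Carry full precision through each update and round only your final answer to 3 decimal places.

0.535

After a trace-element assay='match': P(line X) = 0.85·0.3000 / (0.85·0.3000 + 0.7·0.7000) ≈ 0.3423
After a trace-element assay='match': P(line X) = 0.85·0.3423 / (0.85·0.3423 + 0.7·0.6577) ≈ 0.3872
After a quality check='flag': P(line X) = 0.9·0.3872 / (0.9·0.3872 + 0.3·0.6128) ≈ 0.6547
After a trace-element assay='no-match': P(line X) = 0.15·0.6547 / (0.15·0.6547 + 0.3·0.3453) ≈ 0.4866
After a trace-element assay='match': P(line X) = 0.85·0.4866 / (0.85·0.4866 + 0.7·0.5134) ≈ 0.5351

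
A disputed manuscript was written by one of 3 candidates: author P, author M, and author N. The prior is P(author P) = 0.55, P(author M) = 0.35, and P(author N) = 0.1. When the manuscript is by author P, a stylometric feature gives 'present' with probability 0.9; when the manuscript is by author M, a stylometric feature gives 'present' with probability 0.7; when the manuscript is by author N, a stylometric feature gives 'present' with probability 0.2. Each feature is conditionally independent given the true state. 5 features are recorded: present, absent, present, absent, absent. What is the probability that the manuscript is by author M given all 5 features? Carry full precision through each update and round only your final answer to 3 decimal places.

0.650

Apply Bayes' rule sequentially, carrying P(author M) forward.
After 'present': normaliser = 0.9·0.5500 + 0.7·0.3500 + 0.2·0.1000; P(author P) ≈ 0.6513, P(author M) ≈ 0.3224, P(author N) ≈ 0.0263
After 'absent': normaliser = 0.1·0.6513 + 0.3·0.3224 + 0.8·0.0263; P(author P) ≈ 0.3561, P(author M) ≈ 0.5288, P(author N) ≈ 0.1151
After 'present': normaliser = 0.9·0.3561 + 0.7·0.5288 + 0.2·0.1151; P(author P) ≈ 0.4491, P(author M) ≈ 0.5186, P(author N) ≈ 0.0323
After 'absent': normaliser = 0.1·0.4491 + 0.3·0.5186 + 0.8·0.0323; P(author P) ≈ 0.1984, P(author M) ≈ 0.6875, P(author N) ≈ 0.1140
After 'absent': normaliser = 0.1·0.1984 + 0.3·0.6875 + 0.8·0.1140; P(author P) ≈ 0.0625, P(author M) ≈ 0.6500, P(author N) ≈ 0.2875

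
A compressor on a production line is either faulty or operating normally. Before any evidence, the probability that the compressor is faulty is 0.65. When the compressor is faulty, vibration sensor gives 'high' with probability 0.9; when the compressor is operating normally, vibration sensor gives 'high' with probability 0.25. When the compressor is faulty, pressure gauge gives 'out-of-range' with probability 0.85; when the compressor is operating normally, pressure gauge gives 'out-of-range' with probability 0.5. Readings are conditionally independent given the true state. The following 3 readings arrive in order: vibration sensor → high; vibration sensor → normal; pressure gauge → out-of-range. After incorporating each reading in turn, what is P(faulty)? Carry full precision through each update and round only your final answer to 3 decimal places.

0.602

Apply Bayes' rule sequentially, carrying P(faulty) forward.
After vibration sensor='high': P(faulty) = 0.9·0.6500 / (0.9·0.6500 + 0.25·0.3500) ≈ 0.8699
After vibration sensor='normal': P(faulty) = 0.1·0.8699 / (0.1·0.8699 + 0.75·0.1301) ≈ 0.4713
After pressure gauge='out-of-range': P(faulty) = 0.85·0.4713 / (0.85·0.4713 + 0.5·0.5287) ≈ 0.6025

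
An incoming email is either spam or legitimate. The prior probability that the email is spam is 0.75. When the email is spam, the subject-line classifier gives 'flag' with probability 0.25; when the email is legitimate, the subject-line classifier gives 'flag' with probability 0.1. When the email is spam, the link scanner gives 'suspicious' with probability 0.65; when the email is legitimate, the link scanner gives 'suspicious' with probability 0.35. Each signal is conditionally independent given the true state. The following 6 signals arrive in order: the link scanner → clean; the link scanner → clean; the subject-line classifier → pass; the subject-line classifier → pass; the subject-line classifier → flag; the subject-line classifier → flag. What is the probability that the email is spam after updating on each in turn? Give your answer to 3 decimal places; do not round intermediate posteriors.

0.791

After the link scanner='clean': P(spam) = 0.35·0.7500 / (0.35·0.7500 + 0.65·0.2500) ≈ 0.6176
After the link scanner='clean': P(spam) = 0.35·0.6176 / (0.35·0.6176 + 0.65·0.3824) ≈ 0.4652
After the subject-line classifier='pass': P(spam) = 0.75·0.4652 / (0.75·0.4652 + 0.9·0.5348) ≈ 0.4202
After the subject-line classifier='pass': P(spam) = 0.75·0.4202 / (0.75·0.4202 + 0.9·0.5798) ≈ 0.3766
After the subject-line classifier='flag': P(spam) = 0.25·0.3766 / (0.25·0.3766 + 0.1·0.6234) ≈ 0.6016
After the subject-line classifier='flag': P(spam) = 0.25·0.6016 / (0.25·0.6016 + 0.1·0.3984) ≈ 0.7906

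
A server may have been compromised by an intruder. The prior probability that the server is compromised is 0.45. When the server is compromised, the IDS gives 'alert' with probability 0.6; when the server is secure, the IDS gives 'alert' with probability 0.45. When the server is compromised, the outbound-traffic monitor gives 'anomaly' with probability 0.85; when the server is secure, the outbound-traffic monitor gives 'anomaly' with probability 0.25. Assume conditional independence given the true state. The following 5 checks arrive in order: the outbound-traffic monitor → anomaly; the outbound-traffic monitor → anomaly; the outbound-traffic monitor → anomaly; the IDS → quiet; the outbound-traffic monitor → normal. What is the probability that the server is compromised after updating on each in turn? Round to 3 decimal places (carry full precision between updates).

0.824

After the outbound-traffic monitor='anomaly': P(compromised) = 0.85·0.4500 / (0.85·0.4500 + 0.25·0.5500) ≈ 0.7356
After the outbound-traffic monitor='anomaly': P(compromised) = 0.85·0.7356 / (0.85·0.7356 + 0.25·0.2644) ≈ 0.9044
After the outbound-traffic monitor='anomaly': P(compromised) = 0.85·0.9044 / (0.85·0.9044 + 0.25·0.0956) ≈ 0.9698
After the IDS='quiet': P(compromised) = 0.4·0.9698 / (0.4·0.9698 + 0.55·0.0302) ≈ 0.9590
After the outbound-traffic monitor='normal': P(compromised) = 0.15·0.9590 / (0.15·0.9590 + 0.75·0.0410) ≈ 0.8239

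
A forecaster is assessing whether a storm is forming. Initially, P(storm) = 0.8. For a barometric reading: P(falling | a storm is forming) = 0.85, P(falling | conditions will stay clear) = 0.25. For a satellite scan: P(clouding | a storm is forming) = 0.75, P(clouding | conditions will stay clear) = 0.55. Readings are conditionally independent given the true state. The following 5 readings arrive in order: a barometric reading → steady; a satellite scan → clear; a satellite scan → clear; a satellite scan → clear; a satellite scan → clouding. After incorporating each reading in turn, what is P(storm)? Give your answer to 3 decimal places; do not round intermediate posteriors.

Apply Bayes' rule sequentially, carrying P(storm) forward.
After a barometric reading='steady': P(storm) = 0.15·0.8000 / (0.15·0.8000 + 0.75·0.2000) ≈ 0.4444
After a satellite scan='clear': P(storm) = 0.25·0.4444 / (0.25·0.4444 + 0.45·0.5556) ≈ 0.3077
After a satellite scan='clear': P(storm) = 0.25·0.3077 / (0.25·0.3077 + 0.45·0.6923) ≈ 0.1980
After a satellite scan='clear': P(storm) = 0.25·0.1980 / (0.25·0.1980 + 0.45·0.8020) ≈ 0.1206
After a satellite scan='clouding': P(storm) = 0.75·0.1206 / (0.75·0.1206 + 0.55·0.8794) ≈ 0.1576

0.158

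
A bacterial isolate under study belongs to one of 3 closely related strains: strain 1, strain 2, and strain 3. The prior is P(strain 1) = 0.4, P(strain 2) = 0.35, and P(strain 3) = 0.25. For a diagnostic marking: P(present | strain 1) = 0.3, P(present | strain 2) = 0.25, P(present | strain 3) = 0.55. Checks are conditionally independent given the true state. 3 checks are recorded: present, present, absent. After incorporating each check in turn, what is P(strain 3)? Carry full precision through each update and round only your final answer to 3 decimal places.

After 'present': normaliser = 0.3·0.4000 + 0.25·0.3500 + 0.55·0.2500; P(strain 1) ≈ 0.3478, P(strain 2) ≈ 0.2536, P(strain 3) ≈ 0.3986
After 'present': normaliser = 0.3·0.3478 + 0.25·0.2536 + 0.55·0.3986; P(strain 1) ≈ 0.2697, P(strain 2) ≈ 0.1639, P(strain 3) ≈ 0.5665
After 'absent': normaliser = 0.7·0.2697 + 0.75·0.1639 + 0.45·0.5665; P(strain 1) ≈ 0.3332, P(strain 2) ≈ 0.2169, P(strain 3) ≈ 0.4499

0.450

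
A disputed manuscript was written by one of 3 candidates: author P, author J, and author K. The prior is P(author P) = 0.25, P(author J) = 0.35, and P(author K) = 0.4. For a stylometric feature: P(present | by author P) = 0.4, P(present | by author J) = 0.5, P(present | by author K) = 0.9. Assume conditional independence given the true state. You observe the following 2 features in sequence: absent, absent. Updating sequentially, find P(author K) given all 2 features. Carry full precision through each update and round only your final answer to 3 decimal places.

0.022

Apply Bayes' rule sequentially, carrying P(author K) forward.
After 'absent': normaliser = 0.6·0.2500 + 0.5·0.3500 + 0.1·0.4000; P(author P) ≈ 0.4110, P(author J) ≈ 0.4795, P(author K) ≈ 0.1096
After 'absent': normaliser = 0.6·0.4110 + 0.5·0.4795 + 0.1·0.1096; P(author P) ≈ 0.4959, P(author J) ≈ 0.4821, P(author K) ≈ 0.0220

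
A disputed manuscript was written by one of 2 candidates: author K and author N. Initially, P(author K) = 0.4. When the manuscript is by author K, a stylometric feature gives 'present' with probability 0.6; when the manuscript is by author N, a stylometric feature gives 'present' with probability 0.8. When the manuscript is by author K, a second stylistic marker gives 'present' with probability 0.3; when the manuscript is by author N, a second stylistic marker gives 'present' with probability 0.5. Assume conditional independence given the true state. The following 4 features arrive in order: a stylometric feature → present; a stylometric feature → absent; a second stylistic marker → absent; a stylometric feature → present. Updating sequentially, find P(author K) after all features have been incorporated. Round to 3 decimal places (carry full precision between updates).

0.512

After a stylometric feature='present': P(author K) = 0.6·0.4000 / (0.6·0.4000 + 0.8·0.6000) ≈ 0.3333
After a stylometric feature='absent': P(author K) = 0.4·0.3333 / (0.4·0.3333 + 0.2·0.6667) ≈ 0.5000
After a second stylistic marker='absent': P(author K) = 0.7·0.5000 / (0.7·0.5000 + 0.5·0.5000) ≈ 0.5833
After a stylometric feature='present': P(author K) = 0.6·0.5833 / (0.6·0.5833 + 0.8·0.4167) ≈ 0.5122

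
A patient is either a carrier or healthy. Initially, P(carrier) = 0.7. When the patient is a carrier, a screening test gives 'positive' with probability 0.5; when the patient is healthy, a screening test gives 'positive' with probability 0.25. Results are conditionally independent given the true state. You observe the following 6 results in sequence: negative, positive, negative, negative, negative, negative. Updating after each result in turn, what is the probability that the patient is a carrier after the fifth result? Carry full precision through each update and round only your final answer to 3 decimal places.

0.480

After 'negative': P(carrier) = 0.5·0.7000 / (0.5·0.7000 + 0.75·0.3000) ≈ 0.6087
After 'positive': P(carrier) = 0.5·0.6087 / (0.5·0.6087 + 0.25·0.3913) ≈ 0.7568
After 'negative': P(carrier) = 0.5·0.7568 / (0.5·0.7568 + 0.75·0.2432) ≈ 0.6747
After 'negative': P(carrier) = 0.5·0.6747 / (0.5·0.6747 + 0.75·0.3253) ≈ 0.5803
After 'negative': P(carrier) = 0.5·0.5803 / (0.5·0.5803 + 0.75·0.4197) ≈ 0.4797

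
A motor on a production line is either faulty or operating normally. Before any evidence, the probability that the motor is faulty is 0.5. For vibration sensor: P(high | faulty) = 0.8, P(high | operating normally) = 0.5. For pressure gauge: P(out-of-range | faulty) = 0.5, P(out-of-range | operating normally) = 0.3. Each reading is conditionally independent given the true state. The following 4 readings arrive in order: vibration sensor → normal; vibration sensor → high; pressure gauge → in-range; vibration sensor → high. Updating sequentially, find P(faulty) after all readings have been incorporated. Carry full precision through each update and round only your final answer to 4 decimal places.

0.4224

After vibration sensor='normal': P(faulty) = 0.2·0.5000 / (0.2·0.5000 + 0.5·0.5000) ≈ 0.2857
After vibration sensor='high': P(faulty) = 0.8·0.2857 / (0.8·0.2857 + 0.5·0.7143) ≈ 0.3902
After pressure gauge='in-range': P(faulty) = 0.5·0.3902 / (0.5·0.3902 + 0.7·0.6098) ≈ 0.3137
After vibration sensor='high': P(faulty) = 0.8·0.3137 / (0.8·0.3137 + 0.5·0.6863) ≈ 0.4224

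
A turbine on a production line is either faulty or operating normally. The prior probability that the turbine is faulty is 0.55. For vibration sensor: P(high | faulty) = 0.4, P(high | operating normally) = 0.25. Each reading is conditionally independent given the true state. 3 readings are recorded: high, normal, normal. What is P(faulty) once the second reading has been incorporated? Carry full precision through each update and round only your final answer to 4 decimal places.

After 'high': P(faulty) = 0.4·0.5500 / (0.4·0.5500 + 0.25·0.4500) ≈ 0.6617
After 'normal': P(faulty) = 0.6·0.6617 / (0.6·0.6617 + 0.75·0.3383) ≈ 0.6101

0.6101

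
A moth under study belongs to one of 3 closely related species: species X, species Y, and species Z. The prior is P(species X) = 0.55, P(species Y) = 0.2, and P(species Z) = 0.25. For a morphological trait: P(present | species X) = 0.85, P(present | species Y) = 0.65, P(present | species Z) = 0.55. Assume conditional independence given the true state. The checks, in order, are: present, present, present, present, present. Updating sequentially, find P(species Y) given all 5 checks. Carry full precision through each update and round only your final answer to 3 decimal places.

0.083

Apply Bayes' rule sequentially, carrying P(species Y) forward.
After 'present': normaliser = 0.85·0.5500 + 0.65·0.2000 + 0.55·0.2500; P(species X) ≈ 0.6361, P(species Y) ≈ 0.1769, P(species Z) ≈ 0.1871
After 'present': normaliser = 0.85·0.6361 + 0.65·0.1769 + 0.55·0.1871; P(species X) ≈ 0.7128, P(species Y) ≈ 0.1516, P(species Z) ≈ 0.1357
After 'present': normaliser = 0.85·0.7128 + 0.65·0.1516 + 0.55·0.1357; P(species X) ≈ 0.7778, P(species Y) ≈ 0.1265, P(species Z) ≈ 0.0958
After 'present': normaliser = 0.85·0.7778 + 0.65·0.1265 + 0.55·0.0958; P(species X) ≈ 0.8305, P(species Y) ≈ 0.1033, P(species Z) ≈ 0.0662
After 'present': normaliser = 0.85·0.8305 + 0.65·0.1033 + 0.55·0.0662; P(species X) ≈ 0.8721, P(species Y) ≈ 0.0829, P(species Z) ≈ 0.0450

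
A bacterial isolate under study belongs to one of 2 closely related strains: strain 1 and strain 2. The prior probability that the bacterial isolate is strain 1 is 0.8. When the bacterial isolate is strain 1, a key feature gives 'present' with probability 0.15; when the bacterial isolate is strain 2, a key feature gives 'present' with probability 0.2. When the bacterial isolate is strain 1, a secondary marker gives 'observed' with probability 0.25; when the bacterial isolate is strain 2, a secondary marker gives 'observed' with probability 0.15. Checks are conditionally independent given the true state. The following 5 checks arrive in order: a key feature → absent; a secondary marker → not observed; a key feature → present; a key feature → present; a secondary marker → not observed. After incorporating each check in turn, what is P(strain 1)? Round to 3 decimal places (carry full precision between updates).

After a key feature='absent': P(strain 1) = 0.85·0.8000 / (0.85·0.8000 + 0.8·0.2000) ≈ 0.8095
After a secondary marker='not observed': P(strain 1) = 0.75·0.8095 / (0.75·0.8095 + 0.85·0.1905) ≈ 0.7895
After a key feature='present': P(strain 1) = 0.15·0.7895 / (0.15·0.7895 + 0.2·0.2105) ≈ 0.7377
After a key feature='present': P(strain 1) = 0.15·0.7377 / (0.15·0.7377 + 0.2·0.2623) ≈ 0.6784
After a secondary marker='not observed': P(strain 1) = 0.75·0.6784 / (0.75·0.6784 + 0.85·0.3216) ≈ 0.6505

0.650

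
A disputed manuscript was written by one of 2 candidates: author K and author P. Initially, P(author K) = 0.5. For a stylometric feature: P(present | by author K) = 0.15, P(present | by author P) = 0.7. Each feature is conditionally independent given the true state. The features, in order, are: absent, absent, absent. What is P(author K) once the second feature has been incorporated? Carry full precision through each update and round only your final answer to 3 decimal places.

After 'absent': P(author K) = 0.85·0.5000 / (0.85·0.5000 + 0.3·0.5000) ≈ 0.7391
After 'absent': P(author K) = 0.85·0.7391 / (0.85·0.7391 + 0.3·0.2609) ≈ 0.8892

0.889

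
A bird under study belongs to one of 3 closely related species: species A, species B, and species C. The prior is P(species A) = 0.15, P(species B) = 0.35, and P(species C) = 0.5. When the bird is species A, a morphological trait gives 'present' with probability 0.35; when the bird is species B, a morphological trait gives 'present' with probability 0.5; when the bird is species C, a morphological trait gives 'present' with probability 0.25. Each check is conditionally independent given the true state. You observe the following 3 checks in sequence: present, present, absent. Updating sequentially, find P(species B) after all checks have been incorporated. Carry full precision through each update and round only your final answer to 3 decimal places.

After 'present': normaliser = 0.35·0.1500 + 0.5·0.3500 + 0.25·0.5000; P(species A) ≈ 0.1489, P(species B) ≈ 0.4965, P(species C) ≈ 0.3546
After 'present': normaliser = 0.35·0.1489 + 0.5·0.4965 + 0.25·0.3546; P(species A) ≈ 0.1340, P(species B) ≈ 0.6381, P(species C) ≈ 0.2279
After 'absent': normaliser = 0.65·0.1340 + 0.5·0.6381 + 0.75·0.2279; P(species A) ≈ 0.1509, P(species B) ≈ 0.5529, P(species C) ≈ 0.2962

0.553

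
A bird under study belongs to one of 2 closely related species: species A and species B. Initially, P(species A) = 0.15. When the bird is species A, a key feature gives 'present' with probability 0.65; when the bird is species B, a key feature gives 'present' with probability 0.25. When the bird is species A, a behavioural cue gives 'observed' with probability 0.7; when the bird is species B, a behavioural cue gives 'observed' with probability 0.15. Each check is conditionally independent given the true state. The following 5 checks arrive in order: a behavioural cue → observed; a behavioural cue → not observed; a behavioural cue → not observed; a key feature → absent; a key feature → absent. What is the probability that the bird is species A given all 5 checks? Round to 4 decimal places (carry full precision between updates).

After a behavioural cue='observed': P(species A) = 0.7·0.1500 / (0.7·0.1500 + 0.15·0.8500) ≈ 0.4516
After a behavioural cue='not observed': P(species A) = 0.3·0.4516 / (0.3·0.4516 + 0.85·0.5484) ≈ 0.2252
After a behavioural cue='not observed': P(species A) = 0.3·0.2252 / (0.3·0.2252 + 0.85·0.7748) ≈ 0.0930
After a key feature='absent': P(species A) = 0.35·0.0930 / (0.35·0.0930 + 0.75·0.9070) ≈ 0.0457
After a key feature='absent': P(species A) = 0.35·0.0457 / (0.35·0.0457 + 0.75·0.9543) ≈ 0.0219

0.0219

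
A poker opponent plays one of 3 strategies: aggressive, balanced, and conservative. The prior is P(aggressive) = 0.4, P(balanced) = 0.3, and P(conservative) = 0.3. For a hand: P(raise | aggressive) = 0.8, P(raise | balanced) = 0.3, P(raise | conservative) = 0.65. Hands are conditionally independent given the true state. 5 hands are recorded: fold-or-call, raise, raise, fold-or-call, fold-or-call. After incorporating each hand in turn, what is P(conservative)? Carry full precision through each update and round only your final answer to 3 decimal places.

After 'fold-or-call': normaliser = 0.2·0.4000 + 0.7·0.3000 + 0.35·0.3000; P(aggressive) ≈ 0.2025, P(balanced) ≈ 0.5316, P(conservative) ≈ 0.2658
After 'raise': normaliser = 0.8·0.2025 + 0.3·0.5316 + 0.65·0.2658; P(aggressive) ≈ 0.3278, P(balanced) ≈ 0.3227, P(conservative) ≈ 0.3496
After 'raise': normaliser = 0.8·0.3278 + 0.3·0.3227 + 0.65·0.3496; P(aggressive) ≈ 0.4473, P(balanced) ≈ 0.1651, P(conservative) ≈ 0.3876
After 'fold-or-call': normaliser = 0.2·0.4473 + 0.7·0.1651 + 0.35·0.3876; P(aggressive) ≈ 0.2626, P(balanced) ≈ 0.3393, P(conservative) ≈ 0.3982
After 'fold-or-call': normaliser = 0.2·0.2626 + 0.7·0.3393 + 0.35·0.3982; P(aggressive) ≈ 0.1223, P(balanced) ≈ 0.5531, P(conservative) ≈ 0.3246

0.325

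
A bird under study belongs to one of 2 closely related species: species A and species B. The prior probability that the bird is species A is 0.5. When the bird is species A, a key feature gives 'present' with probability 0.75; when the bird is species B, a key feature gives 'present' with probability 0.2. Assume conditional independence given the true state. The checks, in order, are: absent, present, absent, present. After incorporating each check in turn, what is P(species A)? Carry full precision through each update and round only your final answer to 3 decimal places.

After 'absent': P(species A) = 0.25·0.5000 / (0.25·0.5000 + 0.8·0.5000) ≈ 0.2381
After 'present': P(species A) = 0.75·0.2381 / (0.75·0.2381 + 0.2·0.7619) ≈ 0.5396
After 'absent': P(species A) = 0.25·0.5396 / (0.25·0.5396 + 0.8·0.4604) ≈ 0.2680
After 'present': P(species A) = 0.75·0.2680 / (0.75·0.2680 + 0.2·0.7320) ≈ 0.5786

0.579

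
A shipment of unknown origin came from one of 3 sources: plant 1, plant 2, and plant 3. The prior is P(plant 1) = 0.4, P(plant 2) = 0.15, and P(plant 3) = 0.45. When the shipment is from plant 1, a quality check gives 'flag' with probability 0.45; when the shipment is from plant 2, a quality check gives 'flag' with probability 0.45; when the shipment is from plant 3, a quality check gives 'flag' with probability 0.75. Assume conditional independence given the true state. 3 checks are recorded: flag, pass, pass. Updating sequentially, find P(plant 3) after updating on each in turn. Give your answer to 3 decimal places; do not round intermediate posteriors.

After 'flag': normaliser = 0.45·0.4000 + 0.45·0.1500 + 0.75·0.4500; P(plant 1) ≈ 0.3077, P(plant 2) ≈ 0.1154, P(plant 3) ≈ 0.5769
After 'pass': normaliser = 0.55·0.3077 + 0.55·0.1154 + 0.25·0.5769; P(plant 1) ≈ 0.4490, P(plant 2) ≈ 0.1684, P(plant 3) ≈ 0.3827
After 'pass': normaliser = 0.55·0.4490 + 0.55·0.1684 + 0.25·0.3827; P(plant 1) ≈ 0.5674, P(plant 2) ≈ 0.2128, P(plant 3) ≈ 0.2198

0.220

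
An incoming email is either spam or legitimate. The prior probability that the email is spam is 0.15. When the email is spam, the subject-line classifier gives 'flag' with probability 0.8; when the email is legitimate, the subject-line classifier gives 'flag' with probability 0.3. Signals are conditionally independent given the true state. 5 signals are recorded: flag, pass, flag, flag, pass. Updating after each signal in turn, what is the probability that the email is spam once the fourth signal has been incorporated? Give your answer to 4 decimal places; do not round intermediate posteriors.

0.4888

After 'flag': P(spam) = 0.8·0.1500 / (0.8·0.1500 + 0.3·0.8500) ≈ 0.3200
After 'pass': P(spam) = 0.2·0.3200 / (0.2·0.3200 + 0.7·0.6800) ≈ 0.1185
After 'flag': P(spam) = 0.8·0.1185 / (0.8·0.1185 + 0.3·0.8815) ≈ 0.2639
After 'flag': P(spam) = 0.8·0.2639 / (0.8·0.2639 + 0.3·0.7361) ≈ 0.4888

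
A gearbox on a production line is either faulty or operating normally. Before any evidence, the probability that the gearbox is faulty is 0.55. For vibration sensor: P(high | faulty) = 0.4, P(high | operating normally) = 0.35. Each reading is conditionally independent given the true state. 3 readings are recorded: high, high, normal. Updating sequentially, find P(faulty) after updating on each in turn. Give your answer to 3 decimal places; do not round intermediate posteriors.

0.596

Apply Bayes' rule sequentially, carrying P(faulty) forward.
After 'high': P(faulty) = 0.4·0.5500 / (0.4·0.5500 + 0.35·0.4500) ≈ 0.5828
After 'high': P(faulty) = 0.4·0.5828 / (0.4·0.5828 + 0.35·0.4172) ≈ 0.6148
After 'normal': P(faulty) = 0.6·0.6148 / (0.6·0.6148 + 0.65·0.3852) ≈ 0.5957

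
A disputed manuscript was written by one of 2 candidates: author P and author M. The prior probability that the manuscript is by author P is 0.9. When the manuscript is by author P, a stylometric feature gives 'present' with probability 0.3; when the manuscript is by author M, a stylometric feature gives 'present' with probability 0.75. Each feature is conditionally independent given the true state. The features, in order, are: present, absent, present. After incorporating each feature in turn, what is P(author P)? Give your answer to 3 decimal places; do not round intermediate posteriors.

Apply Bayes' rule sequentially, carrying P(author P) forward.
After 'present': P(author P) = 0.3·0.9000 / (0.3·0.9000 + 0.75·0.1000) ≈ 0.7826
After 'absent': P(author P) = 0.7·0.7826 / (0.7·0.7826 + 0.25·0.2174) ≈ 0.9097
After 'present': P(author P) = 0.3·0.9097 / (0.3·0.9097 + 0.75·0.0903) ≈ 0.8013

0.801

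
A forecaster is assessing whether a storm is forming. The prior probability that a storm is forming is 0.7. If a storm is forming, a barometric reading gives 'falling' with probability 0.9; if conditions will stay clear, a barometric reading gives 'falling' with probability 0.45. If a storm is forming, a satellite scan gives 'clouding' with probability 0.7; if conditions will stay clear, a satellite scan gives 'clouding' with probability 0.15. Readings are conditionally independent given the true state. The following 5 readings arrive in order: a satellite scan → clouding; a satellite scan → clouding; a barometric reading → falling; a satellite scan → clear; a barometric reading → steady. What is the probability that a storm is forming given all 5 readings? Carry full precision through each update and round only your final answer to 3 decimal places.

0.867

After a satellite scan='clouding': P(storm) = 0.7·0.7000 / (0.7·0.7000 + 0.15·0.3000) ≈ 0.9159
After a satellite scan='clouding': P(storm) = 0.7·0.9159 / (0.7·0.9159 + 0.15·0.0841) ≈ 0.9807
After a barometric reading='falling': P(storm) = 0.9·0.9807 / (0.9·0.9807 + 0.45·0.0193) ≈ 0.9903
After a satellite scan='clear': P(storm) = 0.3·0.9903 / (0.3·0.9903 + 0.85·0.0097) ≈ 0.9729
After a barometric reading='steady': P(storm) = 0.1·0.9729 / (0.1·0.9729 + 0.55·0.0271) ≈ 0.8671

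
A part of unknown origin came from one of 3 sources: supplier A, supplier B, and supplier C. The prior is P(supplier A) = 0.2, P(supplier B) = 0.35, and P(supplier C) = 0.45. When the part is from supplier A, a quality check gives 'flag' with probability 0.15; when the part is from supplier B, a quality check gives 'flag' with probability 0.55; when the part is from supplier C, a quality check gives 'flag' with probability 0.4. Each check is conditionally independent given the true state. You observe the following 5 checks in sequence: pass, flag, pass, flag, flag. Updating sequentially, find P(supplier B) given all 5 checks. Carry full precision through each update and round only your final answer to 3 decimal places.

0.521

After 'pass': normaliser = 0.85·0.2000 + 0.45·0.3500 + 0.6·0.4500; P(supplier A) ≈ 0.2845, P(supplier B) ≈ 0.2636, P(supplier C) ≈ 0.4519
After 'flag': normaliser = 0.15·0.2845 + 0.55·0.2636 + 0.4·0.4519; P(supplier A) ≈ 0.1158, P(supplier B) ≈ 0.3935, P(supplier C) ≈ 0.4906
After 'pass': normaliser = 0.85·0.1158 + 0.45·0.3935 + 0.6·0.4906; P(supplier A) ≈ 0.1728, P(supplier B) ≈ 0.3107, P(supplier C) ≈ 0.5165
After 'flag': normaliser = 0.15·0.1728 + 0.55·0.3107 + 0.4·0.5165; P(supplier A) ≈ 0.0642, P(supplier B) ≈ 0.4236, P(supplier C) ≈ 0.5121
After 'flag': normaliser = 0.15·0.0642 + 0.55·0.4236 + 0.4·0.5121; P(supplier A) ≈ 0.0215, P(supplier B) ≈ 0.5207, P(supplier C) ≈ 0.4578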